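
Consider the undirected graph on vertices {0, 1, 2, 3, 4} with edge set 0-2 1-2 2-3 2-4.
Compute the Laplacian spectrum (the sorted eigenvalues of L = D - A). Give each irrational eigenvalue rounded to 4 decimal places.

With the vertex order [0, 1, 2, 3, 4], the degrees are [1, 1, 4, 1, 1], giving D = diag(1, 1, 4, 1, 1) and L = D - A. Since every row of L sums to 0, the all-ones vector is in the kernel and 0 is an eigenvalue. The eigenvalues sum to 8, which equals trace(L) = 2|E|.

[0, 1, 1, 1, 5]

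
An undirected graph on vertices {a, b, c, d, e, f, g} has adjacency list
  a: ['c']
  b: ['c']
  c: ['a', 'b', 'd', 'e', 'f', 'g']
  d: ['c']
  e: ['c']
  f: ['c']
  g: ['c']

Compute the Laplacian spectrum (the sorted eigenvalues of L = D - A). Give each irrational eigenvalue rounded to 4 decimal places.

[0, 1, 1, 1, 1, 1, 7]

With the vertex order [a, b, c, d, e, f, g], the degrees are [1, 1, 6, 1, 1, 1, 1], giving D = diag(1, 1, 6, 1, 1, 1, 1) and L = D - A. Since every row of L sums to 0, the all-ones vector is in the kernel and 0 is an eigenvalue. The single zero eigenvalue shows the graph is connected. By the matrix-tree theorem the graph has (1/7) * product of the nonzero eigenvalues = 1 spanning tree. There is one zero in the spectrum, matching the 1 component.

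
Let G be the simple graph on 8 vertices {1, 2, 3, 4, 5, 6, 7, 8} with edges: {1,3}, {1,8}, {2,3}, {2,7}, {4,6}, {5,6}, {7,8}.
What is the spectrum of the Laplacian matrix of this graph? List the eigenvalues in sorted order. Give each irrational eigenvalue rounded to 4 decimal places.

[0, 0, 1, 1.3820, 1.3820, 3, 3.6180, 3.6180]

With the vertex order [1, 2, 3, 4, 5, 6, 7, 8], the degrees are [2, 2, 2, 1, 1, 2, 2, 2], giving D = diag(2, 2, 2, 1, 1, 2, 2, 2) and L = D - A. The multiplicity of 0 as a Laplacian eigenvalue equals the number of connected components. The 2 zero eigenvalues correspond to the 2 connected components. The eigenvalues sum to 14, which equals trace(L) = 2|E|.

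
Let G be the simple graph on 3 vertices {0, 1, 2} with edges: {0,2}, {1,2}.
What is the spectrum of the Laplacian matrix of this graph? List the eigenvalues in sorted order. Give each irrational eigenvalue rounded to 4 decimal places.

[0, 1, 3]

Reading degrees in the order [0, 1, 2] gives [1, 1, 2]; set D = diag(1, 1, 2) and form L = D - A. The multiplicity of 0 as a Laplacian eigenvalue equals the number of connected components. The single zero eigenvalue shows the graph is connected. There is one zero in the spectrum, matching the 1 component.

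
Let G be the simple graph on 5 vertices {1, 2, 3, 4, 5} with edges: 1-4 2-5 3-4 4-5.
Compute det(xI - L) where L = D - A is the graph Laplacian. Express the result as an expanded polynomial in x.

x^5 - 8x^4 + 20x^3 - 18x^2 + 5x

Reading degrees in the order [1, 2, 3, 4, 5] gives [1, 1, 1, 3, 2]; set D = diag(1, 1, 1, 3, 2) and form L = D - A. L has integer entries, so p(x) = det(xI - L) has integer coefficients. Expanding the determinant yields x^5 - 8x^4 + 20x^3 - 18x^2 + 5x. The coefficient of x^4 equals -trace(L) = -8, matching the sum of degrees. There is one zero in the spectrum, matching the 1 component.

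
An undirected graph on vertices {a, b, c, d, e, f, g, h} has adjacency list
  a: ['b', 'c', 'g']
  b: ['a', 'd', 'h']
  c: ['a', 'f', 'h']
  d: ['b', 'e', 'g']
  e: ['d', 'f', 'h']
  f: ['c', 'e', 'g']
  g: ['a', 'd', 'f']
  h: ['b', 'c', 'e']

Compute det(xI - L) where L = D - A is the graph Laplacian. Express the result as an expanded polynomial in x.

x^8 - 24x^7 + 240x^6 - 1296x^5 + 4080x^4 - 7488x^3 + 7424x^2 - 3072x

With the vertex order [a, b, c, d, e, f, g, h], the degrees are [3, 3, 3, 3, 3, 3, 3, 3], giving D = diag(3, 3, 3, 3, 3, 3, 3, 3) and L = D - A. Computing det(xI - L) by cofactor expansion (or equivalently via sum-over-permutations) gives x^8 - 24x^7 + 240x^6 - 1296x^5 + 4080x^4 - 7488x^3 + 7424x^2 - 3072x. Since p(0) = det(-L) = 0, x divides p(x). There is one zero in the spectrum, matching the 1 component.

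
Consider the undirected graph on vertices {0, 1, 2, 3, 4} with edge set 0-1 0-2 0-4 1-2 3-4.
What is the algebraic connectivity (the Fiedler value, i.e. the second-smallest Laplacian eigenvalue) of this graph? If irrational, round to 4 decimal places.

0.5188

With the vertex order [0, 1, 2, 3, 4], the degrees are [3, 2, 2, 1, 2], giving D = diag(3, 2, 2, 1, 2) and L = D - A. Computing the eigenvalues of L and sorting gives [0, 0.5188, 2.3111, 3, 4.1701]. The Fiedler value lambda_2 = 0.5188 is strictly positive, so the graph is connected. By the matrix-tree theorem the graph has (1/5) * product of the nonzero eigenvalues = 3 spanning trees.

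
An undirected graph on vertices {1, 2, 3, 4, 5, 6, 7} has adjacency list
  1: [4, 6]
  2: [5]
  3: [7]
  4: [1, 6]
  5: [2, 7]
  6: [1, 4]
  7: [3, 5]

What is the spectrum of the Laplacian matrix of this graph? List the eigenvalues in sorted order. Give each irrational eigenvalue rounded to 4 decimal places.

[0, 0, 0.5858, 2, 3, 3, 3.4142]

Each diagonal entry of L is the vertex degree and each off-diagonal entry is -1 where an edge is present, 0 otherwise; in the order [1, 2, 3, 4, 5, 6, 7] the diagonal is [2, 1, 1, 2, 2, 2, 2]. Since every row of L sums to 0, the all-ones vector is in the kernel and 0 is an eigenvalue. The 2 zero eigenvalues correspond to the 2 connected components. The largest eigenvalue, 3.4142, is at most the vertex count 7. The eigenvalues sum to 12, which equals trace(L) = 2|E|.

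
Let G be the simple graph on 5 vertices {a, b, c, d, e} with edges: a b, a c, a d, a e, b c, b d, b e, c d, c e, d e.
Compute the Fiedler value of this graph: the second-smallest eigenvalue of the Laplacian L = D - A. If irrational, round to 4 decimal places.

Each diagonal entry of L is the vertex degree and each off-diagonal entry is -1 where an edge is present, 0 otherwise; in the order [a, b, c, d, e] the diagonal is [4, 4, 4, 4, 4]. The smallest Laplacian eigenvalue is always 0. The next one, lambda_2 = 5, measures how hard the graph is to disconnect: larger values mean better connectivity. The largest eigenvalue, 5, is at most the vertex count 5.

5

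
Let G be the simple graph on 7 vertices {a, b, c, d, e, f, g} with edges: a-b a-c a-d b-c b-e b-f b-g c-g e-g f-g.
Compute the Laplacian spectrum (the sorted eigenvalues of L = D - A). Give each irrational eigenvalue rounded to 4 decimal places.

[0, 0.6824, 2, 2.1876, 3.8660, 5.2059, 6.0582]

Reading degrees in the order [a, b, c, d, e, f, g] gives [3, 5, 3, 1, 2, 2, 4]; set D = diag(3, 5, 3, 1, 2, 2, 4) and form L = D - A. Diagonalising L (or applying a numerical eigensolver to the 7x7 matrix) gives the spectrum above. The single zero eigenvalue shows the graph is connected. The largest eigenvalue, 6.0582, is at most the vertex count 7. The eigenvalues sum to 20, which equals trace(L) = 2|E|.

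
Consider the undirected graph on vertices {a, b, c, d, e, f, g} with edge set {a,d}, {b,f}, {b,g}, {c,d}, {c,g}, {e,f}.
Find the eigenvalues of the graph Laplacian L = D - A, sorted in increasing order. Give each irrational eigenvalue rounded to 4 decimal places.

[0, 0.1981, 0.7530, 1.5550, 2.4450, 3.2470, 3.8019]

With the vertex order [a, b, c, d, e, f, g], the degrees are [1, 2, 2, 2, 1, 2, 2], giving D = diag(1, 2, 2, 2, 1, 2, 2) and L = D - A. Diagonalising L (or applying a numerical eigensolver to the 7x7 matrix) gives the spectrum above. The single zero eigenvalue shows the graph is connected.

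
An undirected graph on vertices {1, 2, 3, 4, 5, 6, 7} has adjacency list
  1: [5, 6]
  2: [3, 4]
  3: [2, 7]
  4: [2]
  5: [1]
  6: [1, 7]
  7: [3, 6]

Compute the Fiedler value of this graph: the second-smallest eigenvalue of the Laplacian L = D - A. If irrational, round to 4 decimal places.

0.1981

With the vertex order [1, 2, 3, 4, 5, 6, 7], the degrees are [2, 2, 2, 1, 1, 2, 2], giving D = diag(2, 2, 2, 1, 1, 2, 2) and L = D - A. The smallest Laplacian eigenvalue is always 0. The next one, lambda_2 = 0.1981, measures how hard the graph is to disconnect: larger values mean better connectivity. The largest eigenvalue, 3.8019, is at most the vertex count 7.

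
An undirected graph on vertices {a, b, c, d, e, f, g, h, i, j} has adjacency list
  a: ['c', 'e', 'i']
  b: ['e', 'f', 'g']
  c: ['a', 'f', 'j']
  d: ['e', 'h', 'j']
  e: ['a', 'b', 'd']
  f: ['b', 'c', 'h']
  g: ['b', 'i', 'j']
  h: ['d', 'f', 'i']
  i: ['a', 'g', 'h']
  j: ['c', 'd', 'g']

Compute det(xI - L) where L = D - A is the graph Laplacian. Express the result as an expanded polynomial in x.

Each diagonal entry of L is the vertex degree and each off-diagonal entry is -1 where an edge is present, 0 otherwise; in the order [a, b, c, d, e, f, g, h, i, j] the diagonal is [3, 3, 3, 3, 3, 3, 3, 3, 3, 3]. Computing det(xI - L) by cofactor expansion (or equivalently via sum-over-permutations) gives x^10 - 30x^9 + 390x^8 - 2880x^7 + 13305x^6 - 39882x^5 + 77640x^4 - 94800x^3 + 66000x^2 - 20000x. The constant term is 0 because L is singular (the all-ones vector lies in its kernel).

x^10 - 30x^9 + 390x^8 - 2880x^7 + 13305x^6 - 39882x^5 + 77640x^4 - 94800x^3 + 66000x^2 - 20000x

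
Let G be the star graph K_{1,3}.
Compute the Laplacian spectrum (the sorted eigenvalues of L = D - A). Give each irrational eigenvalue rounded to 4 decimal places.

The graph has 4 vertices and degree multiset [3, 1, 1, 1]; D is the diagonal matrix of degrees and L = D - A. Since every row of L sums to 0, the all-ones vector is in the kernel and 0 is an eigenvalue. By the matrix-tree theorem the graph has (1/4) * product of the nonzero eigenvalues = 1 spanning tree. The largest eigenvalue, 4, is at most the vertex count 4.

[0, 1, 1, 4]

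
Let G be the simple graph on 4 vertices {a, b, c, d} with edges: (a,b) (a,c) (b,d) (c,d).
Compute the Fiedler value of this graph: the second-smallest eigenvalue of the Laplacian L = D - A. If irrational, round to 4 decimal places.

2

Reading degrees in the order [a, b, c, d] gives [2, 2, 2, 2]; set D = diag(2, 2, 2, 2) and form L = D - A. The sorted Laplacian eigenvalues are [0, 2, 2, 4]; the algebraic connectivity is the second entry, 2. The eigenvalues sum to 8, which equals trace(L) = 2|E|.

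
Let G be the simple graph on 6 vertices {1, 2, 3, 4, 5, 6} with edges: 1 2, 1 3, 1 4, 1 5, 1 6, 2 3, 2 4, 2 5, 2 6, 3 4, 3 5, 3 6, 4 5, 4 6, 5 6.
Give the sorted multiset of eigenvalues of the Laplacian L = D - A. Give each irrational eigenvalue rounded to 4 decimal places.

With the vertex order [1, 2, 3, 4, 5, 6], the degrees are [5, 5, 5, 5, 5, 5], giving D = diag(5, 5, 5, 5, 5, 5) and L = D - A. The multiplicity of 0 as a Laplacian eigenvalue equals the number of connected components. The single zero eigenvalue shows the graph is connected. By the matrix-tree theorem the graph has (1/6) * product of the nonzero eigenvalues = 1296 spanning trees.

[0, 6, 6, 6, 6, 6]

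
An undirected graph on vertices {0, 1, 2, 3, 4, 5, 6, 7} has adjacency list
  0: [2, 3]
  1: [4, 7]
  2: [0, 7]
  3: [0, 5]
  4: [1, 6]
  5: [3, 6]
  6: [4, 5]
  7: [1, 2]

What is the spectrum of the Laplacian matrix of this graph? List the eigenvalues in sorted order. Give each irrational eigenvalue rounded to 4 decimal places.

[0, 0.5858, 0.5858, 2, 2, 3.4142, 3.4142, 4]

Reading degrees in the order [0, 1, 2, 3, 4, 5, 6, 7] gives [2, 2, 2, 2, 2, 2, 2, 2]; set D = diag(2, 2, 2, 2, 2, 2, 2, 2) and form L = D - A. Since every row of L sums to 0, the all-ones vector is in the kernel and 0 is an eigenvalue. The single zero eigenvalue shows the graph is connected. There is one zero in the spectrum, matching the 1 component.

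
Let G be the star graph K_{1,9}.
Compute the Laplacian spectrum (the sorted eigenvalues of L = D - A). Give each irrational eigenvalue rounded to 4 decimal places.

[0, 1, 1, 1, 1, 1, 1, 1, 1, 10]

The graph has 10 vertices and degree multiset [9, 1, 1, 1, 1, 1, 1, 1, 1, 1]; D is the diagonal matrix of degrees and L = D - A. Diagonalising L (or applying a numerical eigensolver to the 10x10 matrix) gives the spectrum above. The single zero eigenvalue shows the graph is connected. By the matrix-tree theorem the graph has (1/10) * product of the nonzero eigenvalues = 1 spanning tree.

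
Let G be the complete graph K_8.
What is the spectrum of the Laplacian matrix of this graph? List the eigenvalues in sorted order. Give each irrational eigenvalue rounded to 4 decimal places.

[0, 8, 8, 8, 8, 8, 8, 8]

The graph has 8 vertices and degree multiset [7, 7, 7, 7, 7, 7, 7, 7]; D is the diagonal matrix of degrees and L = D - A. L is symmetric positive semidefinite, so every eigenvalue is real and nonnegative. The largest eigenvalue, 8, is at most the vertex count 8.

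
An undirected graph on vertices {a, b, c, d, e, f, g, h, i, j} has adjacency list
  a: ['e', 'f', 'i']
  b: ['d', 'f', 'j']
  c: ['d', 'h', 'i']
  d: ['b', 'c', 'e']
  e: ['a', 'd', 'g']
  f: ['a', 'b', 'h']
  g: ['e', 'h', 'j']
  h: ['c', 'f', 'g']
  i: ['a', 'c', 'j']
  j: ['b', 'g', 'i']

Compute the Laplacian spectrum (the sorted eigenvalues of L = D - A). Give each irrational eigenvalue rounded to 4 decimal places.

[0, 2, 2, 2, 2, 2, 5, 5, 5, 5]

Each diagonal entry of L is the vertex degree and each off-diagonal entry is -1 where an edge is present, 0 otherwise; in the order [a, b, c, d, e, f, g, h, i, j] the diagonal is [3, 3, 3, 3, 3, 3, 3, 3, 3, 3]. The multiplicity of 0 as a Laplacian eigenvalue equals the number of connected components. The single zero eigenvalue shows the graph is connected.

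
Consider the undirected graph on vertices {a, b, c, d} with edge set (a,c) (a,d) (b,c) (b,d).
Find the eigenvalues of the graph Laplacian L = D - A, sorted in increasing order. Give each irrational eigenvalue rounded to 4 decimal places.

[0, 2, 2, 4]

Each diagonal entry of L is the vertex degree and each off-diagonal entry is -1 where an edge is present, 0 otherwise; in the order [a, b, c, d] the diagonal is [2, 2, 2, 2]. L is symmetric positive semidefinite, so every eigenvalue is real and nonnegative. The single zero eigenvalue shows the graph is connected. By the matrix-tree theorem the graph has (1/4) * product of the nonzero eigenvalues = 4 spanning trees.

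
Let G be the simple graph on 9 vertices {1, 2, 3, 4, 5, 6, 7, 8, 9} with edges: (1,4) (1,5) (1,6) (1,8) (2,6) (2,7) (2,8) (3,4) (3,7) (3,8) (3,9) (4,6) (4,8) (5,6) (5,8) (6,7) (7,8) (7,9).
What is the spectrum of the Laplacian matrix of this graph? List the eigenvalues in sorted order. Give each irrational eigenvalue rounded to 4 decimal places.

Each diagonal entry of L is the vertex degree and each off-diagonal entry is -1 where an edge is present, 0 otherwise; in the order [1, 2, 3, 4, 5, 6, 7, 8, 9] the diagonal is [4, 3, 4, 4, 3, 5, 5, 6, 2]. L is symmetric positive semidefinite, so every eigenvalue is real and nonnegative. The single zero eigenvalue shows the graph is connected. The eigenvalues sum to 36, which equals trace(L) = 2|E|.

[0, 1.4013, 2.5497, 3.1575, 4.2799, 5.2552, 5.3951, 6.2509, 7.7103]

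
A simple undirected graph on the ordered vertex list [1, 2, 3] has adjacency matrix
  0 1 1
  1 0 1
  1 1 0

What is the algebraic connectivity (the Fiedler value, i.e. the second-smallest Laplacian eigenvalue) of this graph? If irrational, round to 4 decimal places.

3

With the vertex order [1, 2, 3], the degrees are [2, 2, 2], giving D = diag(2, 2, 2) and L = D - A. The sorted Laplacian eigenvalues are [0, 3, 3]; the algebraic connectivity is the second entry, 3. By the matrix-tree theorem the graph has (1/3) * product of the nonzero eigenvalues = 3 spanning trees.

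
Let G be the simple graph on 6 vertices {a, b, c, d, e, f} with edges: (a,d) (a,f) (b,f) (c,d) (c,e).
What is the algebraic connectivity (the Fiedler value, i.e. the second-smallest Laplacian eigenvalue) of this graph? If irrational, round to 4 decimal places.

Reading degrees in the order [a, b, c, d, e, f] gives [2, 1, 2, 2, 1, 2]; set D = diag(2, 1, 2, 2, 1, 2) and form L = D - A. Computing the eigenvalues of L and sorting gives [0, 0.2679, 1, 2, 3, 3.7321]. The Fiedler value lambda_2 = 0.2679 is strictly positive, so the graph is connected. By the matrix-tree theorem the graph has (1/6) * product of the nonzero eigenvalues = 1 spanning tree. The eigenvalues sum to 10, which equals trace(L) = 2|E|.

0.2679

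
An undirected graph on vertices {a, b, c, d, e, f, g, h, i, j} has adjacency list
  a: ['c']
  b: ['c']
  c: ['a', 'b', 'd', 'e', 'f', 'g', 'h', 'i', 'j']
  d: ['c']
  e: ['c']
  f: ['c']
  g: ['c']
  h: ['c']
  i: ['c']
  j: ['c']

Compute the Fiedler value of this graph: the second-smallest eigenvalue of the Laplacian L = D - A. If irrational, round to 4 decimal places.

Each diagonal entry of L is the vertex degree and each off-diagonal entry is -1 where an edge is present, 0 otherwise; in the order [a, b, c, d, e, f, g, h, i, j] the diagonal is [1, 1, 9, 1, 1, 1, 1, 1, 1, 1]. The sorted Laplacian eigenvalues are [0, 1, 1, 1, 1, 1, 1, 1, 1, 10]; the algebraic connectivity is the second entry, 1. There is one zero in the spectrum, matching the 1 component. The eigenvalues sum to 18, which equals trace(L) = 2|E|.

1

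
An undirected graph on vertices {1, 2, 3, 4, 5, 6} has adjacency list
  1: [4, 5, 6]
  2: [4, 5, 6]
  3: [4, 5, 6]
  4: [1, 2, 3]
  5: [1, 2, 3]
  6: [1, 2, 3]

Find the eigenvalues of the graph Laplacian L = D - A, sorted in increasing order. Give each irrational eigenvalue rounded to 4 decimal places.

[0, 3, 3, 3, 3, 6]

Reading degrees in the order [1, 2, 3, 4, 5, 6] gives [3, 3, 3, 3, 3, 3]; set D = diag(3, 3, 3, 3, 3, 3) and form L = D - A. L is symmetric positive semidefinite, so every eigenvalue is real and nonnegative. The single zero eigenvalue shows the graph is connected. By the matrix-tree theorem the graph has (1/6) * product of the nonzero eigenvalues = 81 spanning trees. There is one zero in the spectrum, matching the 1 component.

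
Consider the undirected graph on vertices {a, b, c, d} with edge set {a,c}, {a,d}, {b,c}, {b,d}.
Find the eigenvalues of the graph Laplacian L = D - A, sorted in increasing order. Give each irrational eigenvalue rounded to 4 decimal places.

Each diagonal entry of L is the vertex degree and each off-diagonal entry is -1 where an edge is present, 0 otherwise; in the order [a, b, c, d] the diagonal is [2, 2, 2, 2]. L is symmetric positive semidefinite, so every eigenvalue is real and nonnegative. The eigenvalues sum to 8, which equals trace(L) = 2|E|. By the matrix-tree theorem the graph has (1/4) * product of the nonzero eigenvalues = 4 spanning trees.

[0, 2, 2, 4]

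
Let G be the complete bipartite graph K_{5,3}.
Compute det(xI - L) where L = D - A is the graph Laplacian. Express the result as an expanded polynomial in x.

x^8 - 30x^7 + 375x^6 - 2540x^5 + 10095x^4 - 23598x^3 + 30105x^2 - 16200x

The graph has 8 vertices and degree multiset [5, 5, 5, 3, 3, 3, 3, 3]; D is the diagonal matrix of degrees and L = D - A. The eigenvalues of L are [0, 3, 3, 3, 3, 5, 5, 8]; the characteristic polynomial is the product of (x - lambda_i), which multiplies out to x^8 - 30x^7 + 375x^6 - 2540x^5 + 10095x^4 - 23598x^3 + 30105x^2 - 16200x. The constant term is 0 because L is singular (the all-ones vector lies in its kernel). The eigenvalues sum to 30, which equals trace(L) = 2|E|.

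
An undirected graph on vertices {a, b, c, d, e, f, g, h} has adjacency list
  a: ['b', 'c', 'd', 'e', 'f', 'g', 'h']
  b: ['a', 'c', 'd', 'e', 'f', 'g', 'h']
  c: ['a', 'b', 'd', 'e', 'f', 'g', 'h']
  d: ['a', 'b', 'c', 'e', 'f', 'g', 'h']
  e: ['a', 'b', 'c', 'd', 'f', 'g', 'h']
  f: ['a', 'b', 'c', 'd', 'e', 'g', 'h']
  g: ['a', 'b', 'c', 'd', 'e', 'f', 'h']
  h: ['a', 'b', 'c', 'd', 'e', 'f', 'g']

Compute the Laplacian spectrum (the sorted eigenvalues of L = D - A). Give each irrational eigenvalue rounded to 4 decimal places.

[0, 8, 8, 8, 8, 8, 8, 8]

Each diagonal entry of L is the vertex degree and each off-diagonal entry is -1 where an edge is present, 0 otherwise; in the order [a, b, c, d, e, f, g, h] the diagonal is [7, 7, 7, 7, 7, 7, 7, 7]. Diagonalising L (or applying a numerical eigensolver to the 8x8 matrix) gives the spectrum above. The eigenvalues sum to 56, which equals trace(L) = 2|E|.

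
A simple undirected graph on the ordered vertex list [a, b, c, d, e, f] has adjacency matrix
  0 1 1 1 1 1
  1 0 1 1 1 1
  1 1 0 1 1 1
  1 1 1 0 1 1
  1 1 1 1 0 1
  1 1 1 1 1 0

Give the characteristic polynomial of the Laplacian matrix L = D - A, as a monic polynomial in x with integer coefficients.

x^6 - 30x^5 + 360x^4 - 2160x^3 + 6480x^2 - 7776x

With the vertex order [a, b, c, d, e, f], the degrees are [5, 5, 5, 5, 5, 5], giving D = diag(5, 5, 5, 5, 5, 5) and L = D - A. Computing det(xI - L) by cofactor expansion (or equivalently via sum-over-permutations) gives x^6 - 30x^5 + 360x^4 - 2160x^3 + 6480x^2 - 7776x. The constant term is 0 because L is singular (the all-ones vector lies in its kernel).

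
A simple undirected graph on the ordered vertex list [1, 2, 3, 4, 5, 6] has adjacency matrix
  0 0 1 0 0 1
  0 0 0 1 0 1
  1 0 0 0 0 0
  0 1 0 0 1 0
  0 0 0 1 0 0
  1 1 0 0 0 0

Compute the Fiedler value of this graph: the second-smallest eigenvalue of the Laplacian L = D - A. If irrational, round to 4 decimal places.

0.2679

With the vertex order [1, 2, 3, 4, 5, 6], the degrees are [2, 2, 1, 2, 1, 2], giving D = diag(2, 2, 1, 2, 1, 2) and L = D - A. Computing the eigenvalues of L and sorting gives [0, 0.2679, 1, 2, 3, 3.7321]. The Fiedler value lambda_2 = 0.2679 is strictly positive, so the graph is connected.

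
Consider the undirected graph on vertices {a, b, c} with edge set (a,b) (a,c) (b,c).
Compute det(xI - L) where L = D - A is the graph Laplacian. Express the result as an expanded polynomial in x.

Reading degrees in the order [a, b, c] gives [2, 2, 2]; set D = diag(2, 2, 2) and form L = D - A. L has integer entries, so p(x) = det(xI - L) has integer coefficients. Expanding the determinant yields x^3 - 6x^2 + 9x. Since p(0) = det(-L) = 0, x divides p(x). The eigenvalues sum to 6, which equals trace(L) = 2|E|.

x^3 - 6x^2 + 9x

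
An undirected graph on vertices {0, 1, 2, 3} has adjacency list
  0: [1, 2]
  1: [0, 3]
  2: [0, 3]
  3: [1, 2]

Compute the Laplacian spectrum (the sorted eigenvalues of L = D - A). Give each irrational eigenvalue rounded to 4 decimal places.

[0, 2, 2, 4]

Reading degrees in the order [0, 1, 2, 3] gives [2, 2, 2, 2]; set D = diag(2, 2, 2, 2) and form L = D - A. Diagonalising L (or applying a numerical eigensolver to the 4x4 matrix) gives the spectrum above. The eigenvalues sum to 8, which equals trace(L) = 2|E|. By the matrix-tree theorem the graph has (1/4) * product of the nonzero eigenvalues = 4 spanning trees.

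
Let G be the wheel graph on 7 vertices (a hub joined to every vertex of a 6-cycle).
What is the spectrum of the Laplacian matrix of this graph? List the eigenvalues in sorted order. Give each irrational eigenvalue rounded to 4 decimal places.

The graph has 7 vertices and degree multiset [6, 3, 3, 3, 3, 3, 3]; D is the diagonal matrix of degrees and L = D - A. L is symmetric positive semidefinite, so every eigenvalue is real and nonnegative. The single zero eigenvalue shows the graph is connected. The eigenvalues sum to 24, which equals trace(L) = 2|E|.

[0, 2, 2, 4, 4, 5, 7]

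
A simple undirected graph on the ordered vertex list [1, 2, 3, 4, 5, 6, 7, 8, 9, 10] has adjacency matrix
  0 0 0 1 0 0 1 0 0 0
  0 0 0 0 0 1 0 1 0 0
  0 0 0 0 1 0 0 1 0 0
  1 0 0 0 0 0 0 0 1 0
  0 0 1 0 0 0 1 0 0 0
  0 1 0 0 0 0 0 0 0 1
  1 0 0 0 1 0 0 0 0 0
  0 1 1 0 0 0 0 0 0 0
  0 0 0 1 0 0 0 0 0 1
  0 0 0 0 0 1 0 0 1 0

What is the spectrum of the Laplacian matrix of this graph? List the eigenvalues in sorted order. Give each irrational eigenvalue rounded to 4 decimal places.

Reading degrees in the order [1, 2, 3, 4, 5, 6, 7, 8, 9, 10] gives [2, 2, 2, 2, 2, 2, 2, 2, 2, 2]; set D = diag(2, 2, 2, 2, 2, 2, 2, 2, 2, 2) and form L = D - A. L is symmetric positive semidefinite, so every eigenvalue is real and nonnegative. There is one zero in the spectrum, matching the 1 component.

[0, 0.3820, 0.3820, 1.3820, 1.3820, 2.6180, 2.6180, 3.6180, 3.6180, 4]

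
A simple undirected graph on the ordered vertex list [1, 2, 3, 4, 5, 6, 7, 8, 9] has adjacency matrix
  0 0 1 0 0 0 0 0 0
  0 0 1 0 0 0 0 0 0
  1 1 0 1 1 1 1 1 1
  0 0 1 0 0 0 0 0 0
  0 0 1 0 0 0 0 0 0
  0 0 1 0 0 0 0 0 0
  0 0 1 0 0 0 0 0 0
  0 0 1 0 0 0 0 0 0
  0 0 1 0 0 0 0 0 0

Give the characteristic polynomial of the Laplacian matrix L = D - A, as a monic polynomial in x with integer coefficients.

x^9 - 16x^8 + 84x^7 - 224x^6 + 350x^5 - 336x^4 + 196x^3 - 64x^2 + 9x

Reading degrees in the order [1, 2, 3, 4, 5, 6, 7, 8, 9] gives [1, 1, 8, 1, 1, 1, 1, 1, 1]; set D = diag(1, 1, 8, 1, 1, 1, 1, 1, 1) and form L = D - A. Computing det(xI - L) by cofactor expansion (or equivalently via sum-over-permutations) gives x^9 - 16x^8 + 84x^7 - 224x^6 + 350x^5 - 336x^4 + 196x^3 - 64x^2 + 9x. The constant term is 0 because L is singular (the all-ones vector lies in its kernel). There is one zero in the spectrum, matching the 1 component.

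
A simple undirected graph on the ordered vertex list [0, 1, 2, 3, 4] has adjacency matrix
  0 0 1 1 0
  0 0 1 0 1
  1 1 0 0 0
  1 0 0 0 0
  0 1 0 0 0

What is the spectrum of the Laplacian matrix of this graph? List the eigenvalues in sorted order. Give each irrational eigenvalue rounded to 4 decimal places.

With the vertex order [0, 1, 2, 3, 4], the degrees are [2, 2, 2, 1, 1], giving D = diag(2, 2, 2, 1, 1) and L = D - A. L is symmetric positive semidefinite, so every eigenvalue is real and nonnegative. The single zero eigenvalue shows the graph is connected. The largest eigenvalue, 3.6180, is at most the vertex count 5.

[0, 0.3820, 1.3820, 2.6180, 3.6180]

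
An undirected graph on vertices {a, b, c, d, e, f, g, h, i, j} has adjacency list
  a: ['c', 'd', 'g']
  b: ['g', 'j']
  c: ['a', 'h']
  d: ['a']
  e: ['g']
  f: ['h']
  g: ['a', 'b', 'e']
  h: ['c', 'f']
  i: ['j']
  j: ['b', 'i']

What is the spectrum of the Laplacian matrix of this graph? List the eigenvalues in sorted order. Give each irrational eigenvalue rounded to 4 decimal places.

[0, 0.1487, 0.3820, 0.6496, 1.3820, 1.4400, 2.6180, 3.0561, 3.6180, 4.7056]

Each diagonal entry of L is the vertex degree and each off-diagonal entry is -1 where an edge is present, 0 otherwise; in the order [a, b, c, d, e, f, g, h, i, j] the diagonal is [3, 2, 2, 1, 1, 1, 3, 2, 1, 2]. Diagonalising L (or applying a numerical eigensolver to the 10x10 matrix) gives the spectrum above. The single zero eigenvalue shows the graph is connected. The largest eigenvalue, 4.7056, is at most the vertex count 10.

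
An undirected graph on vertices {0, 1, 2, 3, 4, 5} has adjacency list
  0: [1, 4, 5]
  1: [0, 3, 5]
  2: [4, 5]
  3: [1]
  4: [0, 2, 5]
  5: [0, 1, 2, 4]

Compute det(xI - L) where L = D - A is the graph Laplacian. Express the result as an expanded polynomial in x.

Each diagonal entry of L is the vertex degree and each off-diagonal entry is -1 where an edge is present, 0 otherwise; in the order [0, 1, 2, 3, 4, 5] the diagonal is [3, 3, 2, 1, 3, 4]. Computing det(xI - L) by cofactor expansion (or equivalently via sum-over-permutations) gives x^6 - 16x^5 + 96x^4 - 264x^3 + 320x^2 - 126x. The coefficient of x^5 equals -trace(L) = -16, matching the sum of degrees. There is one zero in the spectrum, matching the 1 component.

x^6 - 16x^5 + 96x^4 - 264x^3 + 320x^2 - 126x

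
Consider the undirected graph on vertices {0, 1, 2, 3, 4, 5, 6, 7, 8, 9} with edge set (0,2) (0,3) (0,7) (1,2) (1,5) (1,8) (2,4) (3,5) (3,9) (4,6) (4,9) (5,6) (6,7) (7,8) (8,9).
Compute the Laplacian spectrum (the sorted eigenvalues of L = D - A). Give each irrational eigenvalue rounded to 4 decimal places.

[0, 2, 2, 2, 2, 2, 5, 5, 5, 5]

With the vertex order [0, 1, 2, 3, 4, 5, 6, 7, 8, 9], the degrees are [3, 3, 3, 3, 3, 3, 3, 3, 3, 3], giving D = diag(3, 3, 3, 3, 3, 3, 3, 3, 3, 3) and L = D - A. L is symmetric positive semidefinite, so every eigenvalue is real and nonnegative.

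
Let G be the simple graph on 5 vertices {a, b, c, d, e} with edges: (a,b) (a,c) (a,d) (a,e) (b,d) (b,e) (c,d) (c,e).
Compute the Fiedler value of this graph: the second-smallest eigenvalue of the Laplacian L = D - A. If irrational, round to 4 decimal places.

3

Each diagonal entry of L is the vertex degree and each off-diagonal entry is -1 where an edge is present, 0 otherwise; in the order [a, b, c, d, e] the diagonal is [4, 3, 3, 3, 3]. The sorted Laplacian eigenvalues are [0, 3, 3, 5, 5]; the algebraic connectivity is the second entry, 3. The largest eigenvalue, 5, is at most the vertex count 5.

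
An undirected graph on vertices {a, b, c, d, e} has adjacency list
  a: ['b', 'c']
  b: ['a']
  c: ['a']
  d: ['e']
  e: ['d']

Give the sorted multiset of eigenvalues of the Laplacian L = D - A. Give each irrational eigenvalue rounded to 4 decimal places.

[0, 0, 1, 2, 3]

Reading degrees in the order [a, b, c, d, e] gives [2, 1, 1, 1, 1]; set D = diag(2, 1, 1, 1, 1) and form L = D - A. The multiplicity of 0 as a Laplacian eigenvalue equals the number of connected components. The 2 zero eigenvalues correspond to the 2 connected components. There are 2 zeros in the spectrum, matching the 2 components.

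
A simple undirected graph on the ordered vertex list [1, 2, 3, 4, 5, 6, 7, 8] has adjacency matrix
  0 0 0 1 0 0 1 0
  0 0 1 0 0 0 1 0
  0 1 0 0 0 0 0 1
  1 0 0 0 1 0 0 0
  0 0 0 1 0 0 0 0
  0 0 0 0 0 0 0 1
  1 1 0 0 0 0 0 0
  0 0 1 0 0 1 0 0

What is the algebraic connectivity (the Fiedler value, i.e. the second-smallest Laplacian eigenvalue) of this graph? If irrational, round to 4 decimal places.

0.1522

Reading degrees in the order [1, 2, 3, 4, 5, 6, 7, 8] gives [2, 2, 2, 2, 1, 1, 2, 2]; set D = diag(2, 2, 2, 2, 1, 1, 2, 2) and form L = D - A. Computing the eigenvalues of L and sorting gives [0, 0.1522, 0.5858, 1.2346, 2, 2.7654, 3.4142, 3.8478]. The Fiedler value lambda_2 = 0.1522 is strictly positive, so the graph is connected. By the matrix-tree theorem the graph has (1/8) * product of the nonzero eigenvalues = 1 spanning tree. The eigenvalues sum to 14, which equals trace(L) = 2|E|.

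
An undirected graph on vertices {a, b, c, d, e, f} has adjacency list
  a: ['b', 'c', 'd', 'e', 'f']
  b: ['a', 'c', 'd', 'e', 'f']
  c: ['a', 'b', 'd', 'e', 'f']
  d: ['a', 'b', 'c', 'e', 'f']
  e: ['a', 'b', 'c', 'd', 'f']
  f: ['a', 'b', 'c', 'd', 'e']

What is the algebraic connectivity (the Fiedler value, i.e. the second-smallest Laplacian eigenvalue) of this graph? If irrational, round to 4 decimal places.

6

Reading degrees in the order [a, b, c, d, e, f] gives [5, 5, 5, 5, 5, 5]; set D = diag(5, 5, 5, 5, 5, 5) and form L = D - A. The smallest Laplacian eigenvalue is always 0. The next one, lambda_2 = 6, measures how hard the graph is to disconnect: larger values mean better connectivity. The eigenvalues sum to 30, which equals trace(L) = 2|E|.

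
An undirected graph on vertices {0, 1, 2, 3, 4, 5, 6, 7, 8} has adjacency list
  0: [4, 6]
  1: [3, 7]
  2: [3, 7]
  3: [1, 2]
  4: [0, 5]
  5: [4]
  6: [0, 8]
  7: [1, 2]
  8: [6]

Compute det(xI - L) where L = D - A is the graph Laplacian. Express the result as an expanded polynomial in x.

With the vertex order [0, 1, 2, 3, 4, 5, 6, 7, 8], the degrees are [2, 2, 2, 2, 2, 1, 2, 2, 1], giving D = diag(2, 2, 2, 2, 2, 1, 2, 2, 1) and L = D - A. Computing det(xI - L) by cofactor expansion (or equivalently via sum-over-permutations) gives x^9 - 16x^8 + 105x^7 - 364x^6 + 713x^5 - 776x^4 + 420x^3 - 80x^2. Since p(0) = det(-L) = 0, x divides p(x). The eigenvalues sum to 16, which equals trace(L) = 2|E|. There are 2 zeros in the spectrum, matching the 2 components.

x^9 - 16x^8 + 105x^7 - 364x^6 + 713x^5 - 776x^4 + 420x^3 - 80x^2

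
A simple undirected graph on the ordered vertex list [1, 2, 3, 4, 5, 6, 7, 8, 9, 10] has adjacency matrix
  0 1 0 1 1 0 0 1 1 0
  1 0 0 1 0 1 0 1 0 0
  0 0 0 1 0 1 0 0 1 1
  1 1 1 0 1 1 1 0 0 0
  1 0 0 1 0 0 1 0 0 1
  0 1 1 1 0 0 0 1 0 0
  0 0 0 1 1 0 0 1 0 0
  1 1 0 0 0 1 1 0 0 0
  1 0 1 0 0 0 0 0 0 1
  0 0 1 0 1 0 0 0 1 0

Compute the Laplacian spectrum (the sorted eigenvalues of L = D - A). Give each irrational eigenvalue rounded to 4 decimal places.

Reading degrees in the order [1, 2, 3, 4, 5, 6, 7, 8, 9, 10] gives [5, 4, 4, 6, 4, 4, 3, 4, 3, 3]; set D = diag(5, 4, 4, 6, 4, 4, 3, 4, 3, 3) and form L = D - A. The multiplicity of 0 as a Laplacian eigenvalue equals the number of connected components.

[0, 1.5021, 2.3871, 3.4146, 3.7256, 4.1930, 5.1616, 5.5274, 6.5515, 7.5371]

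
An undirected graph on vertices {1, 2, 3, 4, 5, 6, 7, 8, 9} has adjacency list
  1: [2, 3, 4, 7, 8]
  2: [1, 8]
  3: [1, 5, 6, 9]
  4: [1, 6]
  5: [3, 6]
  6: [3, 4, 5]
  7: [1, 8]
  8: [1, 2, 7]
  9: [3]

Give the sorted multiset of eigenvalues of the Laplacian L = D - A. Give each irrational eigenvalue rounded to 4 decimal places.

[0, 0.4967, 1, 1.8310, 2, 3.8614, 4, 4.3926, 6.4184]

Reading degrees in the order [1, 2, 3, 4, 5, 6, 7, 8, 9] gives [5, 2, 4, 2, 2, 3, 2, 3, 1]; set D = diag(5, 2, 4, 2, 2, 3, 2, 3, 1) and form L = D - A. Since every row of L sums to 0, the all-ones vector is in the kernel and 0 is an eigenvalue. The single zero eigenvalue shows the graph is connected. By the matrix-tree theorem the graph has (1/9) * product of the nonzero eigenvalues = 88 spanning trees. There is one zero in the spectrum, matching the 1 component.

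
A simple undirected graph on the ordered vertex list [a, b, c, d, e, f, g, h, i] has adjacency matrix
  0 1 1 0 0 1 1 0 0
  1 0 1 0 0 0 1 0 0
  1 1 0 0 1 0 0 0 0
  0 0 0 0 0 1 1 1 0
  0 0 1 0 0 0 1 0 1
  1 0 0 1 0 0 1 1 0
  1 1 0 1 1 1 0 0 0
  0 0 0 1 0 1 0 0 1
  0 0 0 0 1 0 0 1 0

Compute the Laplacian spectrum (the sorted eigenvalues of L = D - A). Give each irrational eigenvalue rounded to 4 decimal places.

[0, 1.1409, 1.5310, 3.1246, 3.6605, 4, 4.4858, 5.5919, 6.4653]

With the vertex order [a, b, c, d, e, f, g, h, i], the degrees are [4, 3, 3, 3, 3, 4, 5, 3, 2], giving D = diag(4, 3, 3, 3, 3, 4, 5, 3, 2) and L = D - A. The multiplicity of 0 as a Laplacian eigenvalue equals the number of connected components. The single zero eigenvalue shows the graph is connected. By the matrix-tree theorem the graph has (1/9) * product of the nonzero eigenvalues = 1440 spanning trees.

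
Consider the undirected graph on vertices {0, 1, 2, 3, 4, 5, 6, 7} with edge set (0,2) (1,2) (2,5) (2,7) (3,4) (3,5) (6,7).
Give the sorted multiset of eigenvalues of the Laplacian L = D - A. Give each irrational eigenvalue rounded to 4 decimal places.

Each diagonal entry of L is the vertex degree and each off-diagonal entry is -1 where an edge is present, 0 otherwise; in the order [0, 1, 2, 3, 4, 5, 6, 7] the diagonal is [1, 1, 4, 2, 1, 2, 1, 2]. Diagonalising L (or applying a numerical eigensolver to the 8x8 matrix) gives the spectrum above. The single zero eigenvalue shows the graph is connected. The largest eigenvalue, 5.1732, is at most the vertex count 8. The eigenvalues sum to 14, which equals trace(L) = 2|E|.

[0, 0.2538, 0.5472, 1, 1.4689, 2.4066, 3.1504, 5.1732]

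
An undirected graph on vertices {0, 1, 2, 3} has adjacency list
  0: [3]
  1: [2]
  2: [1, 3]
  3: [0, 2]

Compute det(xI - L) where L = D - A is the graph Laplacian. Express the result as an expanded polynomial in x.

Reading degrees in the order [0, 1, 2, 3] gives [1, 1, 2, 2]; set D = diag(1, 1, 2, 2) and form L = D - A. Computing det(xI - L) by cofactor expansion (or equivalently via sum-over-permutations) gives x^4 - 6x^3 + 10x^2 - 4x. The coefficient of x^3 equals -trace(L) = -6, matching the sum of degrees. The largest eigenvalue, 3.4142, is at most the vertex count 4.

x^4 - 6x^3 + 10x^2 - 4x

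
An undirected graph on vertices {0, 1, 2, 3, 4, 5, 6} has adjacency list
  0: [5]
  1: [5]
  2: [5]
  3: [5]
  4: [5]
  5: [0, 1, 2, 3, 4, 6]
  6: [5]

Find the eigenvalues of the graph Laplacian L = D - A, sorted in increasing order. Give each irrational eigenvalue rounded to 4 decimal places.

[0, 1, 1, 1, 1, 1, 7]

With the vertex order [0, 1, 2, 3, 4, 5, 6], the degrees are [1, 1, 1, 1, 1, 6, 1], giving D = diag(1, 1, 1, 1, 1, 6, 1) and L = D - A. Diagonalising L (or applying a numerical eigensolver to the 7x7 matrix) gives the spectrum above. The eigenvalues sum to 12, which equals trace(L) = 2|E|.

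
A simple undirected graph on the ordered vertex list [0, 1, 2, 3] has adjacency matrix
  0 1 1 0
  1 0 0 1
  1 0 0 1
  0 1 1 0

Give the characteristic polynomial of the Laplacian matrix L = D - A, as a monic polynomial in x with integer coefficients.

Reading degrees in the order [0, 1, 2, 3] gives [2, 2, 2, 2]; set D = diag(2, 2, 2, 2) and form L = D - A. Computing det(xI - L) by cofactor expansion (or equivalently via sum-over-permutations) gives x^4 - 8x^3 + 20x^2 - 16x. The constant term is 0 because L is singular (the all-ones vector lies in its kernel). By the matrix-tree theorem the graph has (1/4) * product of the nonzero eigenvalues = 4 spanning trees.

x^4 - 8x^3 + 20x^2 - 16x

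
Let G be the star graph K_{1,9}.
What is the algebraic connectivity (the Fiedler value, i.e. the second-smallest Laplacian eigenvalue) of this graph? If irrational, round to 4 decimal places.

1

The graph has 10 vertices and degree multiset [9, 1, 1, 1, 1, 1, 1, 1, 1, 1]; D is the diagonal matrix of degrees and L = D - A. The sorted Laplacian eigenvalues are [0, 1, 1, 1, 1, 1, 1, 1, 1, 10]; the algebraic connectivity is the second entry, 1. There is one zero in the spectrum, matching the 1 component. By the matrix-tree theorem the graph has (1/10) * product of the nonzero eigenvalues = 1 spanning tree.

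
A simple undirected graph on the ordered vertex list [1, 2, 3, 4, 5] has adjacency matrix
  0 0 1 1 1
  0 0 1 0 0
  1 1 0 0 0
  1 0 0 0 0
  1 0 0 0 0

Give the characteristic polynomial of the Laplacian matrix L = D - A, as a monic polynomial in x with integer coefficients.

With the vertex order [1, 2, 3, 4, 5], the degrees are [3, 1, 2, 1, 1], giving D = diag(3, 1, 2, 1, 1) and L = D - A. Computing det(xI - L) by cofactor expansion (or equivalently via sum-over-permutations) gives x^5 - 8x^4 + 20x^3 - 18x^2 + 5x. The constant term is 0 because L is singular (the all-ones vector lies in its kernel).

x^5 - 8x^4 + 20x^3 - 18x^2 + 5x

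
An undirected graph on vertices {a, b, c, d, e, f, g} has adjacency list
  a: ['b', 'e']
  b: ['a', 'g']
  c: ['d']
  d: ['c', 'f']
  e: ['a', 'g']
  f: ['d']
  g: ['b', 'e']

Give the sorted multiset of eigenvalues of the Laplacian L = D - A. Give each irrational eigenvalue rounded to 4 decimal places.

Each diagonal entry of L is the vertex degree and each off-diagonal entry is -1 where an edge is present, 0 otherwise; in the order [a, b, c, d, e, f, g] the diagonal is [2, 2, 1, 2, 2, 1, 2]. Diagonalising L (or applying a numerical eigensolver to the 7x7 matrix) gives the spectrum above. The 2 zero eigenvalues correspond to the 2 connected components. The largest eigenvalue, 4, is at most the vertex count 7.

[0, 0, 1, 2, 2, 3, 4]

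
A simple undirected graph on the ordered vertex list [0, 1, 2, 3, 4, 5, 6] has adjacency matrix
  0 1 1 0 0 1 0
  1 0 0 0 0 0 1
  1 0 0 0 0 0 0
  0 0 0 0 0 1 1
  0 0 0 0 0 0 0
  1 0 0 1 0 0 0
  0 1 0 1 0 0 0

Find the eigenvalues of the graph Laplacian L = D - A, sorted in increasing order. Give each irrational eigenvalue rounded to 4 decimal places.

Each diagonal entry of L is the vertex degree and each off-diagonal entry is -1 where an edge is present, 0 otherwise; in the order [0, 1, 2, 3, 4, 5, 6] the diagonal is [3, 2, 1, 2, 0, 2, 2]. Since every row of L sums to 0, the all-ones vector is in the kernel and 0 is an eigenvalue. The 2 zero eigenvalues correspond to the 2 connected components.

[0, 0, 0.6972, 1.3820, 2, 3.6180, 4.3028]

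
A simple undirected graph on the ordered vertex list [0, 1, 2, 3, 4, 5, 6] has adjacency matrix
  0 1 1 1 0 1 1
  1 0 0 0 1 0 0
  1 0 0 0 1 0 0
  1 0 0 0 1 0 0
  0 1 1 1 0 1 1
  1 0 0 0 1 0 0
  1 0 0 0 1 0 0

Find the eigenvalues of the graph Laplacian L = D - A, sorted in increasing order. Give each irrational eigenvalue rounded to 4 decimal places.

With the vertex order [0, 1, 2, 3, 4, 5, 6], the degrees are [5, 2, 2, 2, 5, 2, 2], giving D = diag(5, 2, 2, 2, 5, 2, 2) and L = D - A. L is symmetric positive semidefinite, so every eigenvalue is real and nonnegative. The single zero eigenvalue shows the graph is connected. There is one zero in the spectrum, matching the 1 component. The largest eigenvalue, 7, is at most the vertex count 7.

[0, 2, 2, 2, 2, 5, 7]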